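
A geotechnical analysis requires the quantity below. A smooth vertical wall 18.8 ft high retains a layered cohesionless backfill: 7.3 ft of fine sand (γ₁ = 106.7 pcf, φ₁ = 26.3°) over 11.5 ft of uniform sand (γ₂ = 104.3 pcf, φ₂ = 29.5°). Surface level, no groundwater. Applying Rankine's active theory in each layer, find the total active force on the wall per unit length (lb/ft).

K_a1 = tan²(45°−26.3°/2) = 0.3859; K_a2 = tan²(45°−29.5°/2) = 0.3401.
Layer 1: σ at base = K_a1 γ₁ h₁ = 300.6 psf; P₁ = ½×300.6×7.3 = 1097.
Layer 2: σ_v at top = γ₁h₁ = 778.9; σ_h top = K_a2×778.9 = 264.9; σ_h base = K_a2×(778.9+104.3×11.5) = 672.8.
P₂ = ½(264.9+672.8)×11.5 = 5392. Total P_a = 1097+5392 = 6489 lb/ft.

6490 lb/ft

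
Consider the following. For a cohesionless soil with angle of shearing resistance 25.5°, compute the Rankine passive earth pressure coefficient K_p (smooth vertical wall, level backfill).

K_p = (1 + sin φ)/(1 − sin φ) = tan²(45° + 25.5°/2) = 2.512.

2.51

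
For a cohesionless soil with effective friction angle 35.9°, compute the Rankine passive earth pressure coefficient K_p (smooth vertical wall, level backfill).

K_p = (1 + sin φ)/(1 − sin φ) = tan²(45° + 35.9°/2) = 3.835.

3.84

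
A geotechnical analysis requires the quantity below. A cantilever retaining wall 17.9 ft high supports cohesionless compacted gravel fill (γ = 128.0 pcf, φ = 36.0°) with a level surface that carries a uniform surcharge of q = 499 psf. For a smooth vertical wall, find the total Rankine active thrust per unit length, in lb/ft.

7640 lb/ft

K_a = tan²(45° − φ/2) = 0.2596.
Soil triangle: ½ K_a γ H² = 0.5×0.2596×128.0×17.9² = 5324 lb/ft.
Surcharge rectangle: K_a q H = 0.2596×499×17.9 = 2319 lb/ft.
Total = 5324 + 2319 = 7643 lb/ft.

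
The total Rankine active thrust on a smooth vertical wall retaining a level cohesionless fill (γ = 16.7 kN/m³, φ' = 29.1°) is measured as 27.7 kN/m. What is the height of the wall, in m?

3.10 m

K_a = 0.3456. P_a = ½ K_a γ H² ⇒ H = √(2P_a/(K_a γ)).
H = √(2×27.7/(0.3456×16.7)) = 3.098 m.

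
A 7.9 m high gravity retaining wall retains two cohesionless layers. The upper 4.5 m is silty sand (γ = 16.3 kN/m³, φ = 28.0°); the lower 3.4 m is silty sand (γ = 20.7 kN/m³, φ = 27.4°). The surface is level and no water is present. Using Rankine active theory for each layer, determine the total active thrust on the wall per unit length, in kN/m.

196 kN/m

K_a1 = tan²(45°−28.0°/2) = 0.3610; K_a2 = tan²(45°−27.4°/2) = 0.3697.
Layer 1: σ at base = K_a1 γ₁ h₁ = 26.48 kPa; P₁ = ½×26.48×4.5 = 59.58.
Layer 2: σ_v at top = γ₁h₁ = 73.35; σ_h top = K_a2×73.35 = 27.12; σ_h base = K_a2×(73.35+20.7×3.4) = 53.13.
P₂ = ½(27.12+53.13)×3.4 = 136.4. Total P_a = 59.58+136.4 = 196.0 kN/m.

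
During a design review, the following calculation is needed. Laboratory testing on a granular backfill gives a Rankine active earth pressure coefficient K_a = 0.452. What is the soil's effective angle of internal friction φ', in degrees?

K_a = tan²(45° − φ/2) ⇒ 45° − φ/2 = arctan(√0.452) = 33.91°.
φ = 2(45° − 33.91°) = 22.17°.

22.2°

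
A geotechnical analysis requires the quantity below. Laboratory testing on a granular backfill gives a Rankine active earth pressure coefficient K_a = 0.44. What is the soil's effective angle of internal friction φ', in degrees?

K_a = tan²(45° − φ/2) ⇒ 45° − φ/2 = arctan(√0.44) = 33.56°.
φ = 2(45° − 33.56°) = 22.89°.

22.9°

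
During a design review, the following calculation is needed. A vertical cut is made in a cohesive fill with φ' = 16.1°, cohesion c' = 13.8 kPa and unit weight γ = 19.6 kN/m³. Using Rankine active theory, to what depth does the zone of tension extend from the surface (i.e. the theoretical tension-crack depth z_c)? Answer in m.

1.87 m

K_a = tan²(45° − 16.1°/2) = 0.5658; √K_a = 0.7522.
The active pressure is zero where K_a γ z = 2c√K_a, so z_c = 2c/(γ√K_a) = 2×13.8/(19.6×0.7522) = 1.872 m.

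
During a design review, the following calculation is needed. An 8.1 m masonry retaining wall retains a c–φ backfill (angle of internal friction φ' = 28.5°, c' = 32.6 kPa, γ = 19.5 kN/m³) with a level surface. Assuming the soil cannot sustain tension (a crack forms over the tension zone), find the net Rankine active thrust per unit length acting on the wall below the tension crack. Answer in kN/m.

K_a = 0.3540; √K_a = 0.5949.
Tension-crack depth z_c = 2c/(γ√K_a) = 2×32.6/(19.5×0.5949) = 5.620 m.
σ_a at base = K_a γ H − 2c√K_a = 0.3540×19.5×8.1 − 2×32.6×0.5949 = 17.12 kPa.
P_a = ½ × 17.12 × (H − z_c) = 0.5×17.12×2.480 = 21.22 kN/m.

21.2 kN/m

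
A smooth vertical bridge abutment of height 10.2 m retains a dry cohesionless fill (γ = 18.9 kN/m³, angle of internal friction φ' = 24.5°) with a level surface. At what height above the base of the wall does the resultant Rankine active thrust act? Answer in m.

3.40 m

K_a = 0.4137.
The pressure distribution is triangular, so the resultant acts at H/3 above the base = 10.2/3 = 3.400 m.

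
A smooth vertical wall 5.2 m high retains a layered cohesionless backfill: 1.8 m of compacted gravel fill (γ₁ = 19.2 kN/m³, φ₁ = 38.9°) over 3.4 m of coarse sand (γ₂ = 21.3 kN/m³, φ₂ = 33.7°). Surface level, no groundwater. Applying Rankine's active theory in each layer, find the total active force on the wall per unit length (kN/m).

K_a1 = tan²(45°−38.9°/2) = 0.2285; K_a2 = tan²(45°−33.7°/2) = 0.2863.
Layer 1: σ at base = K_a1 γ₁ h₁ = 7.898 kPa; P₁ = ½×7.898×1.8 = 7.108.
Layer 2: σ_v at top = γ₁h₁ = 34.56; σ_h top = K_a2×34.56 = 9.895; σ_h base = K_a2×(34.56+21.3×3.4) = 30.63.
P₂ = ½(9.895+30.63)×3.4 = 68.89. Total P_a = 7.108+68.89 = 76.00 kN/m.

76.0 kN/m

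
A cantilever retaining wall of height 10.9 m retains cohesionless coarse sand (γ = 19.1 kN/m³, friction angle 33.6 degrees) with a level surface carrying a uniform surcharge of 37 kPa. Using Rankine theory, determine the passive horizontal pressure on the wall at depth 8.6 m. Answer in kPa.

K_p = (1 + sin φ)/(1 − sin φ) = 3.478.
σ_v = γz + q = 19.1 × 8.6 + 37 = 201.3 kPa.
σ_h = K_p σ_v = 3.478 × 201.3 = 700.0 kPa.

700 kPa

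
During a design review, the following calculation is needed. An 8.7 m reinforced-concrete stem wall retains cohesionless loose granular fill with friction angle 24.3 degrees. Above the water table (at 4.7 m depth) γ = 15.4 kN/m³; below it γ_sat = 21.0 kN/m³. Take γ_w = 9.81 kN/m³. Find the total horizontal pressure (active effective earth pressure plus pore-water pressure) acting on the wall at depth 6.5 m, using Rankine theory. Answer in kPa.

K_a = (1 − sin φ)/(1 + sin φ) = 0.4169.
γ' = 21.0 − 9.81 = 11.19 kN/m³.
Effective vertical stress at 6.5 m: σ'_v = 15.4×4.7 + 11.19×1.80 = 92.52 kPa.
σ'_h = K_a σ'_v = 0.4169 × 92.52 = 38.57 kPa; u = γ_w × 1.80 = 17.66 kPa.
Total σ_h = 38.57 + 17.66 = 56.23 kPa.

56.2 kPa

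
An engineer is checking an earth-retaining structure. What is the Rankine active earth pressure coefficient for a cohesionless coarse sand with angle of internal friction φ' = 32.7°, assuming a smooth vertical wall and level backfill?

K_a = (1 − sin φ)/(1 + sin φ) = (1 − sin 32.7°)/(1 + sin 32.7°) = 0.2985.

0.298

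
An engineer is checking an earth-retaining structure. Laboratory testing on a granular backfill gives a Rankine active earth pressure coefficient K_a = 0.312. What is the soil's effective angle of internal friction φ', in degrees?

K_a = tan²(45° − φ/2) ⇒ 45° − φ/2 = arctan(√0.312) = 29.19°.
φ = 2(45° − 29.19°) = 31.63°.

31.6°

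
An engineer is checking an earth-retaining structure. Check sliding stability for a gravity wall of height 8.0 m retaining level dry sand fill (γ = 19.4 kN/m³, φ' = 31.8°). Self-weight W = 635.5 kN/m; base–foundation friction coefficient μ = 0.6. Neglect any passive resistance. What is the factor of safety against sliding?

1.98

K_a = tan²(45° − 31.8°/2) = 0.3098.
P_a = ½K_aγH² = 0.5×0.3098×19.4×8.0² = 192.3 kN/m, acting at H/3 = 2.667 m above the base.
FS_sliding = μW / P_a = 0.6×635.5 / 192.3 = 1.983.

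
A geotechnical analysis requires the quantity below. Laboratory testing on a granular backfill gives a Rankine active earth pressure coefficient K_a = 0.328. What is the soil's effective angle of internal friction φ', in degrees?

30.4°

K_a = tan²(45° − φ/2) ⇒ 45° − φ/2 = arctan(√0.328) = 29.80°.
φ = 2(45° − 29.80°) = 30.40°.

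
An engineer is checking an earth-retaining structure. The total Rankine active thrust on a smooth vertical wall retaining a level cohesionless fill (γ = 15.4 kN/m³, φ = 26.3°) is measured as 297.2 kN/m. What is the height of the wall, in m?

K_a = 0.3859. P_a = ½ K_a γ H² ⇒ H = √(2P_a/(K_a γ)).
H = √(2×297.2/(0.3859×15.4)) = 10.00 m.

10.0 m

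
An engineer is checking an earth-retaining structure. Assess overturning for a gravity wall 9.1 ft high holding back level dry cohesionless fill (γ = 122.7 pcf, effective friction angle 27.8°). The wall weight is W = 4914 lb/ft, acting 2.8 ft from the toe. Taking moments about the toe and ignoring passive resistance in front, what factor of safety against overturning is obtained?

2.45

K_a = tan²(45° − 27.8°/2) = 0.3639.
P_a = ½K_aγH² = 0.5×0.3639×122.7×9.1² = 1849 lb/ft, acting at H/3 = 3.033 ft above the base.
Overturning moment M_o = P_a × H/3 = 1849 × 3.033 = 5608.
Resisting moment M_r = W × 2.8 = 4914 × 2.8 = 13760.
FS_overturning = M_r/M_o = 13760/5608 = 2.454.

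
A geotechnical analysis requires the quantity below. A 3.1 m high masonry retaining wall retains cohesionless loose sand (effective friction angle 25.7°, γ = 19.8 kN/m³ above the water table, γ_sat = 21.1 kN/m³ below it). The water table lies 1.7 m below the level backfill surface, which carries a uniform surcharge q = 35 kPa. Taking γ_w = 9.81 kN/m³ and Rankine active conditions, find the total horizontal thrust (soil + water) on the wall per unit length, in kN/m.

86.8 kN/m

K_a = tan²(45° − φ/2) = 0.3950.
γ' = 21.1 − 9.81 = 11.29 kN/m³. h₂ = H − d_w = 1.4 m.
σ'_h: at surface K_a·q = 13.83; at WT K_a(q+γd_w) = 27.12; at base K_a(q+γd_w+γ'h₂) = 33.37 kPa.
P₁ = ½(13.83+27.12)×1.7 = 34.81; P₂ = ½(27.12+33.37)×1.4 = 42.34; P_w = ½γ_w h₂² = 9.614.
Total = 34.81+42.34+9.614 = 86.76 kN/m.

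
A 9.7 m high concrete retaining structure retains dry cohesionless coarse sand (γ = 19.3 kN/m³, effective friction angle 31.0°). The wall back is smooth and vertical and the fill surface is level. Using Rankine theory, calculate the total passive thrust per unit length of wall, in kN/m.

2840 kN/m

K_p = tan²(45° + φ/2) = 3.124.
P_p = ½ K_p γ H² = 0.5 × 3.124 × 19.3 × 9.7² = 2837 kN/m.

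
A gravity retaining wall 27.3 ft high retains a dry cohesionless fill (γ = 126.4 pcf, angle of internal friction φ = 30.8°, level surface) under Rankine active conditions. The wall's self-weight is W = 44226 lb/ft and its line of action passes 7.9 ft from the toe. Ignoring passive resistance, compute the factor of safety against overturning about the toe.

2.53

K_a = tan²(45° − 30.8°/2) = 0.3227.
P_a = ½K_aγH² = 0.5×0.3227×126.4×27.3² = 15200 lb/ft, acting at H/3 = 9.100 ft above the base.
Overturning moment M_o = P_a × H/3 = 15200 × 9.100 = 138300.
Resisting moment M_r = W × 7.9 = 44226 × 7.9 = 349400.
FS_overturning = M_r/M_o = 349400/138300 = 2.526.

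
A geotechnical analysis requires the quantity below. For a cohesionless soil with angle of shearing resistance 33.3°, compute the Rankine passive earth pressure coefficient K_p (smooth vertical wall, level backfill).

K_p = (1 + sin φ)/(1 − sin φ) = tan²(45° + 33.3°/2) = 3.435.

3.43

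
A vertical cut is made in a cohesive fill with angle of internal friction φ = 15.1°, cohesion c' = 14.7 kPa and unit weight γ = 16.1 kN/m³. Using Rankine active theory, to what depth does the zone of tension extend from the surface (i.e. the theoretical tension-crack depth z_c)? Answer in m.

K_a = tan²(45° − 15.1°/2) = 0.5867; √K_a = 0.7659.
The active pressure is zero where K_a γ z = 2c√K_a, so z_c = 2c/(γ√K_a) = 2×14.7/(16.1×0.7659) = 2.384 m.

2.38 m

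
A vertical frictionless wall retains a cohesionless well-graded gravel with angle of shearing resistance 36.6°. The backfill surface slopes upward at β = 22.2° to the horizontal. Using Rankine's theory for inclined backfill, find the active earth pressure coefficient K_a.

K_a = cos β · (cos β − √(cos²β − cos²φ)) / (cos β + √(cos²β − cos²φ)).
cos β = 0.9259, cos φ = 0.8028, √(cos²β − cos²φ) = 0.4612.
K_a = 0.9259 × (0.9259 − 0.4612)/(0.9259 + 0.4612) = 0.3102.

0.310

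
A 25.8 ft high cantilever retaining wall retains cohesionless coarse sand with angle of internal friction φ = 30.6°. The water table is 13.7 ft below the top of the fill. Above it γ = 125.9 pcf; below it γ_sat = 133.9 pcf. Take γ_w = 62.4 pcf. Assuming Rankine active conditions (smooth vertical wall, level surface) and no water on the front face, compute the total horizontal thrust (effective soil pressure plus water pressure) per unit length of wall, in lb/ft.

K_a = tan²(45° − φ/2) = 0.3253.
γ' = 133.9 − 62.4 = 71.50 pcf. Depth below WT = 12.1 ft.
σ'_h at WT = K_a γ d_w = 561.2 psf; at base = 561.2 + K_a γ' × 12.1 = 842.6 psf.
P₁ (0–13.7 ft) = ½×561.2×13.7 = 3844. P₂ (13.7–25.8 ft) = ½(561.2+842.6)×12.1 = 8493.
P_w = ½ γ_w h₂² = 0.5×62.4×12.1² = 4568. Total = 3844+8493+4568 = 16900 lb/ft.

16900 lb/ft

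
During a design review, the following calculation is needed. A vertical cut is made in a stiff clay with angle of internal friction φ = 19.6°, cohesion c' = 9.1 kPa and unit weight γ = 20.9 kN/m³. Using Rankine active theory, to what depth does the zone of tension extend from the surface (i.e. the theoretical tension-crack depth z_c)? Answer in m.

1.23 m

K_a = tan²(45° − 19.6°/2) = 0.4976; √K_a = 0.7054.
The active pressure is zero where K_a γ z = 2c√K_a, so z_c = 2c/(γ√K_a) = 2×9.1/(20.9×0.7054) = 1.234 m.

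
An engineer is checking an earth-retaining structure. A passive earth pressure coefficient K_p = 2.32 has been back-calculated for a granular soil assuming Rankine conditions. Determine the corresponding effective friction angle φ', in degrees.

K_p = (1+sin φ)/(1−sin φ) ⇒ sin φ = (K_p − 1)/(K_p + 1) = 0.3976.
φ = arcsin(0.3976) = 23.43°.

23.4°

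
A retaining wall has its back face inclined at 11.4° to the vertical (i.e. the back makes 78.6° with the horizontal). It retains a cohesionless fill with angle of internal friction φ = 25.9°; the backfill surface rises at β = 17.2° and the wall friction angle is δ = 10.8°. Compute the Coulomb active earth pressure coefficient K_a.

K_a = sin²(α+φ) / [sin²α · sin(α−δ) · (1 + √{sin(φ+δ)sin(φ−β) / (sin(α−δ)sin(α+β))})²].
With α = 78.6°, φ = 25.9°, δ = 10.8°, β = 17.2°: K_a = 0.6108.

0.611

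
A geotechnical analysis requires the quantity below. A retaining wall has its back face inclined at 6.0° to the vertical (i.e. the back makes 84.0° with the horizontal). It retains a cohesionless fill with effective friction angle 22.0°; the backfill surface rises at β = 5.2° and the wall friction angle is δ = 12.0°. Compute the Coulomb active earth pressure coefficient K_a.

0.493

K_a = sin²(α+φ) / [sin²α · sin(α−δ) · (1 + √{sin(φ+δ)sin(φ−β) / (sin(α−δ)sin(α+β))})²].
With α = 84.0°, φ = 22.0°, δ = 12.0°, β = 5.2°: K_a = 0.4925.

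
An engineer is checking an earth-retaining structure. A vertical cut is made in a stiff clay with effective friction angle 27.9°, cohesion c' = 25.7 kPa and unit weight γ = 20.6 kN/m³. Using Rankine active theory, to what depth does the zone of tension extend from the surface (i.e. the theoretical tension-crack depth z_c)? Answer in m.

4.14 m

K_a = tan²(45° − 27.9°/2) = 0.3625; √K_a = 0.6020.
The active pressure is zero where K_a γ z = 2c√K_a, so z_c = 2c/(γ√K_a) = 2×25.7/(20.6×0.6020) = 4.144 m.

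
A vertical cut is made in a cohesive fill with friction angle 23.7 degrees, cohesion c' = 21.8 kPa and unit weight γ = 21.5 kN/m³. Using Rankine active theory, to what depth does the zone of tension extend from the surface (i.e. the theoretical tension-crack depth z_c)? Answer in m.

K_a = tan²(45° − 23.7°/2) = 0.4266; √K_a = 0.6531.
The active pressure is zero where K_a γ z = 2c√K_a, so z_c = 2c/(γ√K_a) = 2×21.8/(21.5×0.6531) = 3.105 m.

3.10 m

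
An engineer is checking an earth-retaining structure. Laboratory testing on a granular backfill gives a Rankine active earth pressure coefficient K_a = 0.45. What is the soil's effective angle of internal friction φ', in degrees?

22.3°

K_a = tan²(45° − φ/2) ⇒ 45° − φ/2 = arctan(√0.45) = 33.85°.
φ = 2(45° − 33.85°) = 22.29°.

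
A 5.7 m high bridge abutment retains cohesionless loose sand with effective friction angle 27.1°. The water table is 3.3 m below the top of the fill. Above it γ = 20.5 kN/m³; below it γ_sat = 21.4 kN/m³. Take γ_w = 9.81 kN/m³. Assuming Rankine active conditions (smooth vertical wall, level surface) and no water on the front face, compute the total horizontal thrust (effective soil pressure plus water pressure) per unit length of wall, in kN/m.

K_a = tan²(45° − φ/2) = 0.3741.
γ' = 21.4 − 9.81 = 11.59 kN/m³. Depth below WT = 2.4 m.
σ'_h at WT = K_a γ d_w = 25.30 kPa; at base = 25.30 + K_a γ' × 2.4 = 35.71 kPa.
P₁ (0–3.3 m) = ½×25.30×3.3 = 41.75. P₂ (3.3–5.7 m) = ½(25.30+35.71)×2.4 = 73.22.
P_w = ½ γ_w h₂² = 0.5×9.81×2.4² = 28.25. Total = 41.75+73.22+28.25 = 143.2 kN/m.

143 kN/m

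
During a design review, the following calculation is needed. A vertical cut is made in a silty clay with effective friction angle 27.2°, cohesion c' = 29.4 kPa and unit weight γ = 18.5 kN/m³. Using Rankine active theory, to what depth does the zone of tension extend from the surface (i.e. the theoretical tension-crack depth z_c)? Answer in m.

K_a = tan²(45° − 27.2°/2) = 0.3726; √K_a = 0.6104.
The active pressure is zero where K_a γ z = 2c√K_a, so z_c = 2c/(γ√K_a) = 2×29.4/(18.5×0.6104) = 5.207 m.

5.21 m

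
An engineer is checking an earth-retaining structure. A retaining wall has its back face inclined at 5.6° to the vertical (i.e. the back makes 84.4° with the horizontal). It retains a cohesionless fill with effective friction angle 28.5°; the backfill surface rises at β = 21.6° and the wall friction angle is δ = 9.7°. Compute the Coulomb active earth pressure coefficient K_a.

0.540

K_a = sin²(α+φ) / [sin²α · sin(α−δ) · (1 + √{sin(φ+δ)sin(φ−β) / (sin(α−δ)sin(α+β))})²].
With α = 84.4°, φ = 28.5°, δ = 9.7°, β = 21.6°: K_a = 0.5395.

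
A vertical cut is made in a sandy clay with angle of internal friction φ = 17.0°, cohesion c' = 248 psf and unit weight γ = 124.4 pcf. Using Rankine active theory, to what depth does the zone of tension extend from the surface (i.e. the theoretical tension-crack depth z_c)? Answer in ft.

K_a = tan²(45° − 17.0°/2) = 0.5475; √K_a = 0.7400.
The active pressure is zero where K_a γ z = 2c√K_a, so z_c = 2c/(γ√K_a) = 2×248/(124.4×0.7400) = 5.388 ft.

5.39 ft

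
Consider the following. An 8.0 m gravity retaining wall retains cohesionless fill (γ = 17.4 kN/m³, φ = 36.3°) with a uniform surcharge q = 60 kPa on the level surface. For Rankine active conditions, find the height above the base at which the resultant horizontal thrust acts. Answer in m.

3.28 m

K_a = 0.2563.
Triangular part P₁ = ½K_aγH² = 142.7 at H/3 = 2.667 m; rectangular part P₂ = K_a q H = 123.0 at H/2 = 4.000 m.
ȳ = (P₁·2.667 + P₂·4.000)/(P₁+P₂) = 3.284 m.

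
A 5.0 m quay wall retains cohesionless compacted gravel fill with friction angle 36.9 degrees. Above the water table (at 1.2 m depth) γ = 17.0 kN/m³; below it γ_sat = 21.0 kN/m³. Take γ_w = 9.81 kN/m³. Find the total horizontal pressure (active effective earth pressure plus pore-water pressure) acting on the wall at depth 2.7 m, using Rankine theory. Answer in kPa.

K_a = (1 − sin φ)/(1 + sin φ) = 0.2497.
γ' = 21.0 − 9.81 = 11.19 kN/m³.
Effective vertical stress at 2.7 m: σ'_v = 17.0×1.2 + 11.19×1.50 = 37.19 kPa.
σ'_h = K_a σ'_v = 0.2497 × 37.19 = 9.284 kPa; u = γ_w × 1.50 = 14.72 kPa.
Total σ_h = 9.284 + 14.72 = 24.00 kPa.

24.0 kPa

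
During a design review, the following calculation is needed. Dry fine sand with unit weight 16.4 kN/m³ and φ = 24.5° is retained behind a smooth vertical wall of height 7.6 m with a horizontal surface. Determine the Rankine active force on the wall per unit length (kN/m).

196 kN/m

K_a = tan²(45° − φ/2) = 0.4137.
P_a = ½ K_a γ H² = 0.5 × 0.4137 × 16.4 × 7.6² = 196.0 kN/m.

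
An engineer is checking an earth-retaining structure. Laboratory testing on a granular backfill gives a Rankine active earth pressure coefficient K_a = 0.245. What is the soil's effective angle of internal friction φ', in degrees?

37.3°

K_a = tan²(45° − φ/2) ⇒ 45° − φ/2 = arctan(√0.245) = 26.33°.
φ = 2(45° − 26.33°) = 37.33°.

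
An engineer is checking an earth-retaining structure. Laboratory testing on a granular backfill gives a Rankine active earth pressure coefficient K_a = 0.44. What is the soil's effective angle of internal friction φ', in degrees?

22.9°

K_a = tan²(45° − φ/2) ⇒ 45° − φ/2 = arctan(√0.44) = 33.56°.
φ = 2(45° − 33.56°) = 22.89°.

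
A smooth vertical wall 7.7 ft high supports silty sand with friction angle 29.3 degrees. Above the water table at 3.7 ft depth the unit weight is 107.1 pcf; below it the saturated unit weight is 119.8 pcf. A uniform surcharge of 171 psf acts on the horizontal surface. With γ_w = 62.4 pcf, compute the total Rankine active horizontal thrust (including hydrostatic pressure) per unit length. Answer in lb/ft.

1900 lb/ft

K_a = tan²(45° − φ/2) = 0.3428.
γ' = 119.8 − 62.4 = 57.40 pcf. h₂ = H − d_w = 4.0 ft.
σ'_h: at surface K_a·q = 58.63; at WT K_a(q+γd_w) = 194.5; at base K_a(q+γd_w+γ'h₂) = 273.2 psf.
P₁ = ½(58.63+194.5)×3.7 = 468.2; P₂ = ½(194.5+273.2)×4.0 = 935.4; P_w = ½γ_w h₂² = 499.2.
Total = 468.2+935.4+499.2 = 1903 lb/ft.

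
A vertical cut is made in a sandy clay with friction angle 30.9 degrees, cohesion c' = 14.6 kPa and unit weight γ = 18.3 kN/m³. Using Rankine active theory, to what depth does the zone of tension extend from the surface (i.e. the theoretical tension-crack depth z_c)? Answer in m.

2.81 m

K_a = tan²(45° − 30.9°/2) = 0.3214; √K_a = 0.5669.
The active pressure is zero where K_a γ z = 2c√K_a, so z_c = 2c/(γ√K_a) = 2×14.6/(18.3×0.5669) = 2.815 m.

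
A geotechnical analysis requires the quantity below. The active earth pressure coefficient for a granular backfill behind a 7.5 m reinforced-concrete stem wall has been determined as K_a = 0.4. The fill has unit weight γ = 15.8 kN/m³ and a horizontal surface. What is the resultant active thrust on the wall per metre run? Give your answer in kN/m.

P = ½ K_a γ H² = 0.5 × 0.4 × 15.8 × 7.5² = 177.8 kN/m.

178 kN/m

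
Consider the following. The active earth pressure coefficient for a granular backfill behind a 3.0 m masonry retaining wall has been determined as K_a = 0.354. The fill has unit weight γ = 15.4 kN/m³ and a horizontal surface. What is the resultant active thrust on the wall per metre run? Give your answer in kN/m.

P = ½ K_a γ H² = 0.5 × 0.354 × 15.4 × 3.0² = 24.53 kN/m.

24.5 kN/m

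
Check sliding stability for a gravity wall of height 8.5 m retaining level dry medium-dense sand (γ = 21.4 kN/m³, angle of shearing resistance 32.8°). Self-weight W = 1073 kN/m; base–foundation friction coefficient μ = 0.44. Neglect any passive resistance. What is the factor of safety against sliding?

2.05

K_a = tan²(45° − 32.8°/2) = 0.2973.
P_a = ½K_aγH² = 0.5×0.2973×21.4×8.5² = 229.8 kN/m, acting at H/3 = 2.833 m above the base.
FS_sliding = μW / P_a = 0.44×1073 / 229.8 = 2.054.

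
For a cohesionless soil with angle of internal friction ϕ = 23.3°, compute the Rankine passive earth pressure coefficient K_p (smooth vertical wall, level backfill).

K_p = (1 + sin φ)/(1 − sin φ) = tan²(45° + 23.3°/2) = 2.309.

2.31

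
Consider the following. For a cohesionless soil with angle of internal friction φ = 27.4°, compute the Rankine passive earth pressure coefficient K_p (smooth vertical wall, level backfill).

2.71

K_p = (1 + sin φ)/(1 − sin φ) = tan²(45° + 27.4°/2) = 2.705.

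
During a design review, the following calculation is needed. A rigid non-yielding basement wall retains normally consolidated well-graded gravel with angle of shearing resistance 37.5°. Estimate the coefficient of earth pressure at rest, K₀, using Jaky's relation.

K₀ = 1 − sin φ' = 1 − sin 37.5° = 0.3912.

0.391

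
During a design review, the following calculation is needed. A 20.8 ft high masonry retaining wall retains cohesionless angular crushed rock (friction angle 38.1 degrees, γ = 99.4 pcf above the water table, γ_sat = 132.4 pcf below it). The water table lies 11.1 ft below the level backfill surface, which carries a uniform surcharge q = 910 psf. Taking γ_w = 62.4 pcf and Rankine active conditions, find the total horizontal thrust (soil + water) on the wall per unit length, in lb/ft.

12200 lb/ft

K_a = tan²(45° − φ/2) = 0.2368.
γ' = 132.4 − 62.4 = 70.00 pcf. h₂ = H − d_w = 9.7 ft.
σ'_h: at surface K_a·q = 215.5; at WT K_a(q+γd_w) = 476.8; at base K_a(q+γd_w+γ'h₂) = 637.6 psf.
P₁ = ½(215.5+476.8)×11.1 = 3842; P₂ = ½(476.8+637.6)×9.7 = 5405; P_w = ½γ_w h₂² = 2936.
Total = 3842+5405+2936 = 12180 lb/ft.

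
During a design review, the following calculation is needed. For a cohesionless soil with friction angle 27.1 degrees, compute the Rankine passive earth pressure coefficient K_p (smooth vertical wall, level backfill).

K_p = (1 + sin φ)/(1 − sin φ) = tan²(45° + 27.1°/2) = 2.673.

2.67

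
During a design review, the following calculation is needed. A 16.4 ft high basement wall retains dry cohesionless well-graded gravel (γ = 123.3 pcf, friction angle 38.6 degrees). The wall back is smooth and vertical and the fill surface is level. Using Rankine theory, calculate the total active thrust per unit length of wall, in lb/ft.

K_a = tan²(45° − φ/2) = 0.2316.
P_a = ½ K_a γ H² = 0.5 × 0.2316 × 123.3 × 16.4² = 3841 lb/ft.

3840 lb/ft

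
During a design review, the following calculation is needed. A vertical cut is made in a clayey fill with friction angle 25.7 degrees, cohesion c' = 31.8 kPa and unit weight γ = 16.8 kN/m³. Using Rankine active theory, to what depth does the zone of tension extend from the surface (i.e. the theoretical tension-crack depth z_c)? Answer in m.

K_a = tan²(45° − 25.7°/2) = 0.3950; √K_a = 0.6285.
The active pressure is zero where K_a γ z = 2c√K_a, so z_c = 2c/(γ√K_a) = 2×31.8/(16.8×0.6285) = 6.023 m.

6.02 m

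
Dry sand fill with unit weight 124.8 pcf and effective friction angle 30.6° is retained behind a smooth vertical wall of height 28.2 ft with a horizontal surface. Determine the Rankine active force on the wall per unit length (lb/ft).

16100 lb/ft

K_a = tan²(45° − φ/2) = 0.3253.
P_a = ½ K_a γ H² = 0.5 × 0.3253 × 124.8 × 28.2² = 16140 lb/ft.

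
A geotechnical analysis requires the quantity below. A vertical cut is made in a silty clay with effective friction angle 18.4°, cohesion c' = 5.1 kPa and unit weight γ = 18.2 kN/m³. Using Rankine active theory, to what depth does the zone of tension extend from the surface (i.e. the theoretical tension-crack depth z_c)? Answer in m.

0.777 m

K_a = tan²(45° − 18.4°/2) = 0.5202; √K_a = 0.7212.
The active pressure is zero where K_a γ z = 2c√K_a, so z_c = 2c/(γ√K_a) = 2×5.1/(18.2×0.7212) = 0.7771 m.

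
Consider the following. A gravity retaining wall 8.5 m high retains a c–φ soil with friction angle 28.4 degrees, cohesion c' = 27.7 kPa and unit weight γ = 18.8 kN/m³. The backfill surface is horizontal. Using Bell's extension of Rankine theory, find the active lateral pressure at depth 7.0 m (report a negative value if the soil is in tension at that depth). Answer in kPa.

13.7 kPa

K_a = (1 − sin φ)/(1 + sin φ) = 0.3554.
σ_a = K_a γ z − 2c√K_a = 0.3554×18.8×7.0 − 2×27.7×0.5961 = 13.74 kPa.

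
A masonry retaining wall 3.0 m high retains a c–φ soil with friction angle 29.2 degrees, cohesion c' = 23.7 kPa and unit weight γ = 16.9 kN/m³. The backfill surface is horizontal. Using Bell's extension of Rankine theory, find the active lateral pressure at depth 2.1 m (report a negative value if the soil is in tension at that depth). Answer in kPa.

-15.6 kPa

K_a = (1 − sin φ)/(1 + sin φ) = 0.3442.
σ_a = K_a γ z − 2c√K_a = 0.3442×16.9×2.1 − 2×23.7×0.5867 = -15.59 kPa.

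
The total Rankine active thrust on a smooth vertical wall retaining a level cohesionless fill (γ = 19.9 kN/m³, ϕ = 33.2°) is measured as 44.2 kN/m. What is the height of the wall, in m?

3.90 m

K_a = 0.2924. P_a = ½ K_a γ H² ⇒ H = √(2P_a/(K_a γ)).
H = √(2×44.2/(0.2924×19.9)) = 3.898 m.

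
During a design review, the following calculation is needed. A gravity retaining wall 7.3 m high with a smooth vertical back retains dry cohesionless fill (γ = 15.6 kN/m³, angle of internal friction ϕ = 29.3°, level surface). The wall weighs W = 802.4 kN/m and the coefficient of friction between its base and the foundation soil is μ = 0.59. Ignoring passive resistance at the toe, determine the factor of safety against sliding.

3.32

K_a = tan²(45° − 29.3°/2) = 0.3428.
P_a = ½K_aγH² = 0.5×0.3428×15.6×7.3² = 142.5 kN/m, acting at H/3 = 2.433 m above the base.
FS_sliding = μW / P_a = 0.59×802.4 / 142.5 = 3.322.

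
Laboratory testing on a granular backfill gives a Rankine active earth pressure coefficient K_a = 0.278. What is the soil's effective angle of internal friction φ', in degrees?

K_a = tan²(45° − φ/2) ⇒ 45° − φ/2 = arctan(√0.278) = 27.80°.
φ = 2(45° − 27.80°) = 34.40°.

34.4°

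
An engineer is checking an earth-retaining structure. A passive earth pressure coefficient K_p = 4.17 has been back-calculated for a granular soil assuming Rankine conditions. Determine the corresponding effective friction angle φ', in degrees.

37.8°

K_p = (1+sin φ)/(1−sin φ) ⇒ sin φ = (K_p − 1)/(K_p + 1) = 0.6132.
φ = arcsin(0.6132) = 37.82°.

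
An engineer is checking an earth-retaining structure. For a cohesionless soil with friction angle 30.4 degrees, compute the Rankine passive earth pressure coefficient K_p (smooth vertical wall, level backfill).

3.05

K_p = (1 + sin φ)/(1 − sin φ) = tan²(45° + 30.4°/2) = 3.049.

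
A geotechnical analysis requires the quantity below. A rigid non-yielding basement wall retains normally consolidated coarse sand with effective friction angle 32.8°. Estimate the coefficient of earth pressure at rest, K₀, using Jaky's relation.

0.458

K₀ = 1 − sin φ' = 1 − sin 32.8° = 0.4583.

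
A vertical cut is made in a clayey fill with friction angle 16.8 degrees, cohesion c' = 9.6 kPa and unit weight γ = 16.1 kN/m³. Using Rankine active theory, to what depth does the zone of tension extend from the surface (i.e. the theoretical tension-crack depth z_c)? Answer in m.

K_a = tan²(45° − 16.8°/2) = 0.5516; √K_a = 0.7427.
The active pressure is zero where K_a γ z = 2c√K_a, so z_c = 2c/(γ√K_a) = 2×9.6/(16.1×0.7427) = 1.606 m.

1.61 m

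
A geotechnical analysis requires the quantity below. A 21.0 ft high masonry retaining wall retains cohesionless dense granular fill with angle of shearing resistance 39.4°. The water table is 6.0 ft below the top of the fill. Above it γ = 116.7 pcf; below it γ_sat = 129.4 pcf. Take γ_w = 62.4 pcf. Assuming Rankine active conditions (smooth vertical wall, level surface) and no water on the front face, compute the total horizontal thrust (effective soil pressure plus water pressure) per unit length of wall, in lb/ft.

K_a = tan²(45° − φ/2) = 0.2234.
γ' = 129.4 − 62.4 = 67.00 pcf. Depth below WT = 15.0 ft.
σ'_h at WT = K_a γ d_w = 156.5 psf; at base = 156.5 + K_a γ' × 15.0 = 381.0 psf.
P₁ (0–6.0 ft) = ½×156.5×6.0 = 469.4. P₂ (6.0–21.0 ft) = ½(156.5+381.0)×15.0 = 4031.
P_w = ½ γ_w h₂² = 0.5×62.4×15.0² = 7020. Total = 469.4+4031+7020 = 11520 lb/ft.

11500 lb/ft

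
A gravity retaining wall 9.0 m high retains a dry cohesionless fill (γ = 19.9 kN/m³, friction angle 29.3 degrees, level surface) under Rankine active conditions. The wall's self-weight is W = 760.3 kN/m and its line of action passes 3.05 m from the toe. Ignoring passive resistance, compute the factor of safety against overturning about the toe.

K_a = tan²(45° − 29.3°/2) = 0.3428.
P_a = ½K_aγH² = 0.5×0.3428×19.9×9.0² = 276.3 kN/m, acting at H/3 = 3.000 m above the base.
Overturning moment M_o = P_a × H/3 = 276.3 × 3.000 = 828.9.
Resisting moment M_r = W × 3.05 = 760.3 × 3.05 = 2319.
FS_overturning = M_r/M_o = 2319/828.9 = 2.797.

2.80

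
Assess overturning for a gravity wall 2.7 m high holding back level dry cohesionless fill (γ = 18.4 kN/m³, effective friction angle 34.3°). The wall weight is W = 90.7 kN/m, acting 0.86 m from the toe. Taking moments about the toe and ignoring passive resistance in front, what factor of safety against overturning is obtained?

4.63

K_a = tan²(45° − 34.3°/2) = 0.2792.
P_a = ½K_aγH² = 0.5×0.2792×18.4×2.7² = 18.72 kN/m, acting at H/3 = 0.9000 m above the base.
Overturning moment M_o = P_a × H/3 = 18.72 × 0.9000 = 16.85.
Resisting moment M_r = W × 0.86 = 90.7 × 0.86 = 78.00.
FS_overturning = M_r/M_o = 78.00/16.85 = 4.629.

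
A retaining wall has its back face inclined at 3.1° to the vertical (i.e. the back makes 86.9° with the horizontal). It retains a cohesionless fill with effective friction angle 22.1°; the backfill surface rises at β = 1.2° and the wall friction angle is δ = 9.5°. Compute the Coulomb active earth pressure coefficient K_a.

K_a = sin²(α+φ) / [sin²α · sin(α−δ) · (1 + √{sin(φ+δ)sin(φ−β) / (sin(α−δ)sin(α+β))})²].
With α = 86.9°, φ = 22.1°, δ = 9.5°, β = 1.2°: K_a = 0.4444.

0.444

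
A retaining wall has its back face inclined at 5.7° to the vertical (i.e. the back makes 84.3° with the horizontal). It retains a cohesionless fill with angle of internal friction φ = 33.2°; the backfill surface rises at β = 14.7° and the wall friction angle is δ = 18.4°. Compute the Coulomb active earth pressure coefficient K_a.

0.374

K_a = sin²(α+φ) / [sin²α · sin(α−δ) · (1 + √{sin(φ+δ)sin(φ−β) / (sin(α−δ)sin(α+β))})²].
With α = 84.3°, φ = 33.2°, δ = 18.4°, β = 14.7°: K_a = 0.3742.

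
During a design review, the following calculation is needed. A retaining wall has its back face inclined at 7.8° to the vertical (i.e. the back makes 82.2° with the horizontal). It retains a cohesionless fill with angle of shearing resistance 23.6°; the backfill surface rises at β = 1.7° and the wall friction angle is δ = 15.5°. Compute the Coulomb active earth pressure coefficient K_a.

K_a = sin²(α+φ) / [sin²α · sin(α−δ) · (1 + √{sin(φ+δ)sin(φ−β) / (sin(α−δ)sin(α+β))})²].
With α = 82.2°, φ = 23.6°, δ = 15.5°, β = 1.7°: K_a = 0.4519.

0.452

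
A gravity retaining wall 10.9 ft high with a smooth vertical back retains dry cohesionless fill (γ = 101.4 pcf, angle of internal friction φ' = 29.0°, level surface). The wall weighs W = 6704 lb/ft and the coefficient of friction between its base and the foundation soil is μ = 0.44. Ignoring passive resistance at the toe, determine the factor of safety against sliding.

K_a = tan²(45° − 29.0°/2) = 0.3470.
P_a = ½K_aγH² = 0.5×0.3470×101.4×10.9² = 2090 lb/ft, acting at H/3 = 3.633 ft above the base.
FS_sliding = μW / P_a = 0.44×6704 / 2090 = 1.411.

1.41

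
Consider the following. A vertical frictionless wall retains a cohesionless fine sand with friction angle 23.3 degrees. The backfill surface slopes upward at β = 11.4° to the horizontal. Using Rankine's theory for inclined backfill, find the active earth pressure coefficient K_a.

0.473

K_a = cos β · (cos β − √(cos²β − cos²φ)) / (cos β + √(cos²β − cos²φ)).
cos β = 0.9803, cos φ = 0.9184, √(cos²β − cos²φ) = 0.3426.
K_a = 0.9803 × (0.9803 − 0.3426)/(0.9803 + 0.3426) = 0.4725.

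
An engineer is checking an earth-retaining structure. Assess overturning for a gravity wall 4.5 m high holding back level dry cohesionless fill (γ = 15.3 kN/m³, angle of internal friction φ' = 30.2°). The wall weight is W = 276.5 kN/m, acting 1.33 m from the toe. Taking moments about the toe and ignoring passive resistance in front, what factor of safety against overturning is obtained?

K_a = tan²(45° − 30.2°/2) = 0.3307.
P_a = ½K_aγH² = 0.5×0.3307×15.3×4.5² = 51.22 kN/m, acting at H/3 = 1.500 m above the base.
Overturning moment M_o = P_a × H/3 = 51.22 × 1.500 = 76.83.
Resisting moment M_r = W × 1.33 = 276.5 × 1.33 = 367.7.
FS_overturning = M_r/M_o = 367.7/76.83 = 4.786.

4.79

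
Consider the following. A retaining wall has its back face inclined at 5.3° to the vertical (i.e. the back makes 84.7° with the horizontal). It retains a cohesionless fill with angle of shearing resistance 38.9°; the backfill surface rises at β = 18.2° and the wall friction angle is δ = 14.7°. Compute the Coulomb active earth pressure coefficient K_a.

K_a = sin²(α+φ) / [sin²α · sin(α−δ) · (1 + √{sin(φ+δ)sin(φ−β) / (sin(α−δ)sin(α+β))})²].
With α = 84.7°, φ = 38.9°, δ = 14.7°, β = 18.2°: K_a = 0.3070.

0.307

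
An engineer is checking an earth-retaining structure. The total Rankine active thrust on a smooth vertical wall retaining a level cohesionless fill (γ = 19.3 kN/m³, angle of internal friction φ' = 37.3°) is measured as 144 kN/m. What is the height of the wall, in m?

K_a = 0.2453. P_a = ½ K_a γ H² ⇒ H = √(2P_a/(K_a γ)).
H = √(2×144/(0.2453×19.3)) = 7.799 m.

7.80 m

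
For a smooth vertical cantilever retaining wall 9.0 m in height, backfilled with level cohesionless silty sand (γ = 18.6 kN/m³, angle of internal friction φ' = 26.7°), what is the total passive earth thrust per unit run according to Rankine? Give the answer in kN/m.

K_p = tan²(45° + φ/2) = 2.632.
P_p = ½ K_p γ H² = 0.5 × 2.632 × 18.6 × 9.0² = 1983 kN/m.

1980 kN/m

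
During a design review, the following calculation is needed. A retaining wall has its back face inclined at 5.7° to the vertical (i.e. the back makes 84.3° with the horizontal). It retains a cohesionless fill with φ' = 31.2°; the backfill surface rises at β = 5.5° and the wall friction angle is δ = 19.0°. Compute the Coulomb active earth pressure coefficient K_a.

0.351

K_a = sin²(α+φ) / [sin²α · sin(α−δ) · (1 + √{sin(φ+δ)sin(φ−β) / (sin(α−δ)sin(α+β))})²].
With α = 84.3°, φ = 31.2°, δ = 19.0°, β = 5.5°: K_a = 0.3513.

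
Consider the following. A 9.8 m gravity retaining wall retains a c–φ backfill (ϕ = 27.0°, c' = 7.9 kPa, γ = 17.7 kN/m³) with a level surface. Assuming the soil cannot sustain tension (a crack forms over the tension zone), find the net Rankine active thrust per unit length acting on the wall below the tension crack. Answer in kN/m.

231 kN/m

K_a = 0.3755; √K_a = 0.6128.
Tension-crack depth z_c = 2c/(γ√K_a) = 2×7.9/(17.7×0.6128) = 1.457 m.
σ_a at base = K_a γ H − 2c√K_a = 0.3755×17.7×9.8 − 2×7.9×0.6128 = 55.46 kPa.
P_a = ½ × 55.46 × (H − z_c) = 0.5×55.46×8.343 = 231.3 kN/m.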